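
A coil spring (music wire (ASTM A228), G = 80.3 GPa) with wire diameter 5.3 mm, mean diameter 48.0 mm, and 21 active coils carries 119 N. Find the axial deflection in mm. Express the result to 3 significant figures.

34.9 mm

k = Gd⁴/(8D³N_a) = (80.3×10³)(5.3⁴)/(8·48.0³·21) = 3.4102 N/mm
δ = F/k = 119 / 3.4102 = 34.895 mm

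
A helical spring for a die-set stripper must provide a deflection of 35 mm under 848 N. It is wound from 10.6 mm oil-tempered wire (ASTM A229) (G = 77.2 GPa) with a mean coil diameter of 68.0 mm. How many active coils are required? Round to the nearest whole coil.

Required rate k = F/δ = 848/35 = 24.229 N/mm
N_a = Gd⁴/(8D³k) = (77.2×10³ × 10.6⁴)/(8 × 68.0³ × 24.229)
    = 9.74632e+08 / 6.09459e+07 = 15.99 → 16 coils

16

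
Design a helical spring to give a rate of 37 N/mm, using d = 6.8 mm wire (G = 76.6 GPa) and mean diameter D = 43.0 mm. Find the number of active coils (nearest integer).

N_a = Gd⁴/(8D³k) = (76.6×10³ × 6.8⁴)/(8 × 43.0³ × 37)
    = 1.63781e+08 / 2.35341e+07 = 6.959 → 7 coils

7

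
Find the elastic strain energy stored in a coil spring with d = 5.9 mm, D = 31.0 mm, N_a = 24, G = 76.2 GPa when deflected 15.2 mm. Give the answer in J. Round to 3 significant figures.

1.86 J

k = Gd⁴/(8D³N_a) = (76.2×10³)(5.9⁴)/(8·31.0³·24) = 16.143 N/mm
U = ½kδ² = 0.5 × 16.143 × 15.2² = 1864.8 N·mm = 1.8648 J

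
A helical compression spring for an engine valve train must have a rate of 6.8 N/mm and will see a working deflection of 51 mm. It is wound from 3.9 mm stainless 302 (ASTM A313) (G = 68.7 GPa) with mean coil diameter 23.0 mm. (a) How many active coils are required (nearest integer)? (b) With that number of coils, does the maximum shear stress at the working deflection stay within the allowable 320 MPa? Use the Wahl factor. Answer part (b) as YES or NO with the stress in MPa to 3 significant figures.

N_a = Gd⁴/(8D³k) = (68.7×10³)(3.9⁴)/(8·23.0³·6.8) = 24.01 → N_a = 24
Actual rate k = Gd⁴/(8D³·24) = 6.8035 N/mm
Working load F = kδ = 6.8035·51 = 346.98 N
C = 23.0/3.9 = 5.8974; K_W = (4C−1)/(4C−4)+0.615/C = 1.2574
τ_max = K_W·8FD/(πd³) = 1.2574·342.59 = 430.78 MPa
τ_max > 320 MPa → exceeds allowable

(a) 24 coils; (b) NO, τ_max = 431 MPa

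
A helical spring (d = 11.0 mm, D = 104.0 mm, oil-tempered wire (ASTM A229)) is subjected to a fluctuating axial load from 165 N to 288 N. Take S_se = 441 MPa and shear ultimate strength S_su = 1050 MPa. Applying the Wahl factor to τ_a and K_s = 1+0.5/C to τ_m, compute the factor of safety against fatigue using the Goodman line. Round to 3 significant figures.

C = D/d = 104.0/11.0 = 9.4545; K_W = (4C−1)/(4C−4)+0.615/C = 1.1538; K_s = 1+0.5/C = 1.0529
F_a = (F_max−F_min)/2 = 61.5 N; F_m = (F_max+F_min)/2 = 226.5 N
τ_a = K_W·8F_aD/(πd³) = 1.1538 × 12.237 = 14.118 MPa
τ_m = K_s·8F_mD/(πd³) = 1.0529 × 45.068 = 47.451 MPa
Goodman: 1/n_f = τ_a/S_se + τ_m/S_su = 14.118/441 + 47.451/1050 = 0.03201 + 0.04519 = 0.077206
n_f = 1/0.077206 = 12.95

13.0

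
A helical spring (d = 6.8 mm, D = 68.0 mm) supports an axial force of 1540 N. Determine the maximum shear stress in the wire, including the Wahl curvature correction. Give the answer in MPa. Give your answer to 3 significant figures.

971 MPa

Spring index C = D/d = 68.0/6.8 = 10.0000
K_W = (4C−1)/(4C−4) + 0.615/C = 39.000/36.000 + 0.0615 = 1.1448
τ₀ = 8FD/(πd³) = 8·1540·68.0/(π·6.8³) = 837760/987.82 = 848.09 MPa
τ_max = K·τ₀ = 1.1448 × 848.09 = 970.92 MPa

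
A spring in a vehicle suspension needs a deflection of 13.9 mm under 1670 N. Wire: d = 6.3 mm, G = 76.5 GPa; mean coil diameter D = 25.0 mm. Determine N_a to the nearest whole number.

Required rate k = F/δ = 1670/13.9 = 120.14 N/mm
N_a = Gd⁴/(8D³k) = (76.5×10³ × 6.3⁴)/(8 × 25.0³ × 120.14)
    = 1.2051e+08 / 1.5018e+07 = 8.024 → 8 coils

8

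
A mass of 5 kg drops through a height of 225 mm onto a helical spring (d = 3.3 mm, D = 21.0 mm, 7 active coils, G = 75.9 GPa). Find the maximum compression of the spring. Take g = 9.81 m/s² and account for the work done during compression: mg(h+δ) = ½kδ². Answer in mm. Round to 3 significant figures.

k = Gd⁴/(8D³N_a) = (75.9×10³)(3.3⁴)/(8·21.0³·7) = 17.356 N/mm
W = mg = 5 × 9.81 = 49.05 N
½kδ² − Wδ − Wh = 0 → δ = (W + √(W² + 2kWh))/k
δ = (49.05 + √(2405.9 + 383092))/17.356 = (49.05 + 620.88)/17.356 = 38.599 mm

38.6 mm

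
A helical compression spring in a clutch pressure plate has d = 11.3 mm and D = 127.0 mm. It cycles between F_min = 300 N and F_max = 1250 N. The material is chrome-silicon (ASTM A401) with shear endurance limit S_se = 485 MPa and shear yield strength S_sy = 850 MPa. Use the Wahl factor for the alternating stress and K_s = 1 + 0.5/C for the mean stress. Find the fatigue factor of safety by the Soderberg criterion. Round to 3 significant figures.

2.17

C = D/d = 127.0/11.3 = 11.2389; K_W = (4C−1)/(4C−4)+0.615/C = 1.1280; K_s = 1+0.5/C = 1.0445
F_a = (F_max−F_min)/2 = 475 N; F_m = (F_max+F_min)/2 = 775 N
τ_a = K_W·8F_aD/(πd³) = 1.1280 × 106.46 = 120.09 MPa
τ_m = K_s·8F_mD/(πd³) = 1.0445 × 173.7 = 181.43 MPa
Soderberg: 1/n_f = τ_a/S_se + τ_m/S_sy = 120.09/485 + 181.43/850 = 0.24760 + 0.21345 = 0.46105
n_f = 1/0.46105 = 2.169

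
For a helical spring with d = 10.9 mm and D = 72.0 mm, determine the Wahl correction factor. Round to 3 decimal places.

1.227

C = D/d = 72.0/10.9 = 6.6055
K_W = (4C−1)/(4C−4) + 0.615/C = 25.422/22.422 + 0.0931 = 1.2269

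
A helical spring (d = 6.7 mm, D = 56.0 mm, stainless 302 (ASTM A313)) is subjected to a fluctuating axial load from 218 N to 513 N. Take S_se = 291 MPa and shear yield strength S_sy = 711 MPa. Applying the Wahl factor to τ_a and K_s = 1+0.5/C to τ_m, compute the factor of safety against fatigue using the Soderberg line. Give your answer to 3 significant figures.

1.85

C = D/d = 56.0/6.7 = 8.3582; K_W = (4C−1)/(4C−4)+0.615/C = 1.1755; K_s = 1+0.5/C = 1.0598
F_a = (F_max−F_min)/2 = 147.5 N; F_m = (F_max+F_min)/2 = 365.5 N
τ_a = K_W·8F_aD/(πd³) = 1.1755 × 69.935 = 82.209 MPa
τ_m = K_s·8F_mD/(πd³) = 1.0598 × 173.3 = 183.66 MPa
Soderberg: 1/n_f = τ_a/S_se + τ_m/S_sy = 82.209/291 + 183.66/711 = 0.28251 + 0.25832 = 0.54082
n_f = 1/0.54082 = 1.849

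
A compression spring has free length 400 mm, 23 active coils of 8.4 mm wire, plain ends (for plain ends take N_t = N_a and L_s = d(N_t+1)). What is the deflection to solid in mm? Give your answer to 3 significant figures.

N_t = 23; L_s = 8.4·24 = 201.6 mm
δ_solid = L₀ − L_s = 400 − 201.6 = 198.4 mm

198 mm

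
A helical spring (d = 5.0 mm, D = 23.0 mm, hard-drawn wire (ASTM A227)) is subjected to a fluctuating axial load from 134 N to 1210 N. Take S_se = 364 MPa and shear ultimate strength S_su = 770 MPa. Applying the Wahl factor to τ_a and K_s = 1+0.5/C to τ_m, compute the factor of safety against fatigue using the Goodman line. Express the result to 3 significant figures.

0.723

C = D/d = 23.0/5.0 = 4.6000; K_W = (4C−1)/(4C−4)+0.615/C = 1.3420; K_s = 1+0.5/C = 1.1087
F_a = (F_max−F_min)/2 = 538 N; F_m = (F_max+F_min)/2 = 672 N
τ_a = K_W·8F_aD/(πd³) = 1.3420 × 252.08 = 338.3 MPa
τ_m = K_s·8F_mD/(πd³) = 1.1087 × 314.87 = 349.09 MPa
Goodman: 1/n_f = τ_a/S_se + τ_m/S_su = 338.3/364 + 349.09/770 = 0.92940 + 0.45337 = 1.3828
n_f = 1/1.3828 = 0.7232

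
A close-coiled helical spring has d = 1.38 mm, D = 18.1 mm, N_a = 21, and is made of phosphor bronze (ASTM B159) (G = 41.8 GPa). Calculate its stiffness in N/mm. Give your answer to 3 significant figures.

0.152 N/mm

k = Gd⁴/(8D³N_a) = (41.8×10³ × 1.38⁴) / (8 × 18.1³ × 21)
  = 151598 / 996196 = 0.15218 N/mm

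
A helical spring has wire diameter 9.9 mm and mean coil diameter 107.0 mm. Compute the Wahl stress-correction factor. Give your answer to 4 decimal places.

C = D/d = 107.0/9.9 = 10.8081
K_W = (4C−1)/(4C−4) + 0.615/C = 42.232/39.232 + 0.0569 = 1.1334

1.1334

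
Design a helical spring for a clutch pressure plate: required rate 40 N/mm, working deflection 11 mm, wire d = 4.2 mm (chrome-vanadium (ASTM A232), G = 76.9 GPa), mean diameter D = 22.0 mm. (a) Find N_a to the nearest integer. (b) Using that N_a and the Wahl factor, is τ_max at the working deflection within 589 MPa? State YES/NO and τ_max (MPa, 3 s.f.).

(a) 7 coils; (b) YES, τ_max = 432 MPa

N_a = Gd⁴/(8D³k) = (76.9×10³)(4.2⁴)/(8·22.0³·40) = 7.023 → N_a = 7
Actual rate k = Gd⁴/(8D³·7) = 40.13 N/mm
Working load F = kδ = 40.13·11 = 441.43 N
C = 22.0/4.2 = 5.2381; K_W = (4C−1)/(4C−4)+0.615/C = 1.2944
τ_max = K_W·8FD/(πd³) = 1.2944·333.79 = 432.05 MPa
τ_max ≤ 589 MPa → acceptable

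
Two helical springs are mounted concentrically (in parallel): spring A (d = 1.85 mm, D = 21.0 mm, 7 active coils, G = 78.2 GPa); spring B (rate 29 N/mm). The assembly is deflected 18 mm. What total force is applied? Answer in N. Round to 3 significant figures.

k_A = Gd⁴/(8D³N_a) = (78.2×10³)(1.85⁴)/(8·21.0³·7) = 1.7662 N/mm
Parallel: k_eq = 1.7662 + 29 = 30.766 N/mm
F = k_eq·δ = 30.766·18 = 553.79 N

554 N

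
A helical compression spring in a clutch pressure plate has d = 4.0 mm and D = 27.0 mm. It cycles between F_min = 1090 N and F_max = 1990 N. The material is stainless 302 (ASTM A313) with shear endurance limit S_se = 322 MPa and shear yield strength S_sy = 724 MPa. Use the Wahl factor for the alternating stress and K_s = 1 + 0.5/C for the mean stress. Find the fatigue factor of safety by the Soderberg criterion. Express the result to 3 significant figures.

0.233

C = D/d = 27.0/4.0 = 6.7500; K_W = (4C−1)/(4C−4)+0.615/C = 1.2215; K_s = 1+0.5/C = 1.0741
F_a = (F_max−F_min)/2 = 450 N; F_m = (F_max+F_min)/2 = 1540 N
τ_a = K_W·8F_aD/(πd³) = 1.2215 × 483.43 = 590.54 MPa
τ_m = K_s·8F_mD/(πd³) = 1.0741 × 1654.4 = 1777 MPa
Soderberg: 1/n_f = τ_a/S_se + τ_m/S_sy = 590.54/322 + 1777/724 = 1.83396 + 2.45437 = 4.2883
n_f = 1/4.2883 = 0.2332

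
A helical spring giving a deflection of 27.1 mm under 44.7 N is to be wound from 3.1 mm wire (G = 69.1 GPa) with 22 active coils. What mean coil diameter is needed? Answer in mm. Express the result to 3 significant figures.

Required rate k = F/δ = 44.7/27.1 = 1.6494 N/mm
D = (Gd⁴/(8N_a·k))^(1/3) = (69.1×10³·3.1⁴/(8·22·1.6494))^(1/3)
  = (21982.3)^(1/3) = 28.0129 mm

28.0 mm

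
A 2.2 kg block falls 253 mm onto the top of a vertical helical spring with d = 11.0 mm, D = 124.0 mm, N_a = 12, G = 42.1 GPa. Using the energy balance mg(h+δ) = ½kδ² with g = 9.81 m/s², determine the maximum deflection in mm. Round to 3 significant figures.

63.7 mm

k = Gd⁴/(8D³N_a) = (42.1×10³)(11.0⁴)/(8·124.0³·12) = 3.3676 N/mm
W = mg = 2.2 × 9.81 = 21.582 N
½kδ² − Wδ − Wh = 0 → δ = (W + √(W² + 2kWh))/k
δ = (21.582 + √(465.78 + 36775.5))/3.3676 = (21.582 + 192.98)/3.3676 = 63.714 mm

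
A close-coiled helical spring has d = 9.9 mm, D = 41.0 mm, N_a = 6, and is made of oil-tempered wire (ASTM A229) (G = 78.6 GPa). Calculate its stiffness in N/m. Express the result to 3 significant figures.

228000 N/m

k = Gd⁴/(8D³N_a) = (78.6×10³ × 9.9⁴) / (8 × 41.0³ × 6)
  = 7.55028e+08 / 3.30821e+06 = 228.23 N/mm = 2.2823e+05 N/m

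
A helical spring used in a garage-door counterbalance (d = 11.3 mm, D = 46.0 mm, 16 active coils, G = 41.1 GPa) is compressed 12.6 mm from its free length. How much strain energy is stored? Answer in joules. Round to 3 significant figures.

k = Gd⁴/(8D³N_a) = (41.1×10³)(11.3⁴)/(8·46.0³·16) = 53.786 N/mm
U = ½kδ² = 0.5 × 53.786 × 12.6² = 4269.6 N·mm = 4.2696 J

4.27 J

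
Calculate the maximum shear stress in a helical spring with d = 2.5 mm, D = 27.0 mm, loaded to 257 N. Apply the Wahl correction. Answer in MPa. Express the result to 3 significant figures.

Spring index C = D/d = 27.0/2.5 = 10.8000
K_W = (4C−1)/(4C−4) + 0.615/C = 42.200/39.200 + 0.0569 = 1.1335
τ₀ = 8FD/(πd³) = 8·257·27.0/(π·2.5³) = 55512/49.087 = 1130.9 MPa
τ_max = K·τ₀ = 1.1335 × 1130.9 = 1281.8 MPa

1280 MPa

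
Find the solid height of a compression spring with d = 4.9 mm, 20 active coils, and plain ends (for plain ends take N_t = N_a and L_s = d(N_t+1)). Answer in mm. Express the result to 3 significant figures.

plain ends: N_t = N_a = 20
L_s = d·(N_t+1) = 4.9 × 21 = 102.9 mm

103 mm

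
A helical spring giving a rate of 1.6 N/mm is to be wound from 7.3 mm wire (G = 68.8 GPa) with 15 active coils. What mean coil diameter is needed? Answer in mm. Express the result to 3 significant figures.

D = (Gd⁴/(8N_a·k))^(1/3) = (68.8×10³·7.3⁴/(8·15·1.6))^(1/3)
  = (1.0176e+06)^(1/3) = 100.5834 mm

101 mm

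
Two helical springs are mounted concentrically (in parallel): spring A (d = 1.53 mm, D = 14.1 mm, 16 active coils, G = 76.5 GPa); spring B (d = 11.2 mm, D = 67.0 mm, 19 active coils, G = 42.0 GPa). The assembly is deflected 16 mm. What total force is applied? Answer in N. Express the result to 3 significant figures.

250 N

k_A = Gd⁴/(8D³N_a) = (76.5×10³)(1.53⁴)/(8·14.1³·16) = 1.1683 N/mm
k_B = Gd⁴/(8D³N_a) = (42.0×10³)(11.2⁴)/(8·67.0³·19) = 14.456 N/mm
Parallel: k_eq = 1.1683 + 14.456 = 15.624 N/mm
F = k_eq·δ = 15.624·16 = 249.99 N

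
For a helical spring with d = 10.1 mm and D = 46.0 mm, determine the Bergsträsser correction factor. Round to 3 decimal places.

1.329

C = D/d = 46.0/10.1 = 4.5545
K_B = (4C+2)/(4C−3) = 20.218/15.218 = 1.3286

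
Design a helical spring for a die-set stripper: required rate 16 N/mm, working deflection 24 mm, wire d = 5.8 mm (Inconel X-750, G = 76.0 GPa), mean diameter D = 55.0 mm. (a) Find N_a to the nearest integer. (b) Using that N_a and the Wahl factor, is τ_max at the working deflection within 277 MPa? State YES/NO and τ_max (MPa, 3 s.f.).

(a) 4 coils; (b) NO, τ_max = 321 MPa

N_a = Gd⁴/(8D³k) = (76.0×10³)(5.8⁴)/(8·55.0³·16) = 4.039 → N_a = 4
Actual rate k = Gd⁴/(8D³·4) = 16.154 N/mm
Working load F = kδ = 16.154·24 = 387.7 N
C = 55.0/5.8 = 9.4828; K_W = (4C−1)/(4C−4)+0.615/C = 1.1533
τ_max = K_W·8FD/(πd³) = 1.1533·278.3 = 320.96 MPa
τ_max > 277 MPa → exceeds allowable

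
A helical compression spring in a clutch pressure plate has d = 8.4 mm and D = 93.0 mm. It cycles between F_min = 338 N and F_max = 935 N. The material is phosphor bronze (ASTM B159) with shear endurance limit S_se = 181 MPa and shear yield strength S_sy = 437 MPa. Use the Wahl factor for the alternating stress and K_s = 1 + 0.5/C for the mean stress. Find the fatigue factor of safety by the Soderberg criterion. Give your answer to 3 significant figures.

C = D/d = 93.0/8.4 = 11.0714; K_W = (4C−1)/(4C−4)+0.615/C = 1.1300; K_s = 1+0.5/C = 1.0452
F_a = (F_max−F_min)/2 = 298.5 N; F_m = (F_max+F_min)/2 = 636.5 N
τ_a = K_W·8F_aD/(πd³) = 1.1300 × 119.27 = 134.78 MPa
τ_m = K_s·8F_mD/(πd³) = 1.0452 × 254.32 = 265.81 MPa
Soderberg: 1/n_f = τ_a/S_se + τ_m/S_sy = 134.78/181 + 265.81/437 = 0.74462 + 0.60825 = 1.3529
n_f = 1/1.3529 = 0.7392

0.739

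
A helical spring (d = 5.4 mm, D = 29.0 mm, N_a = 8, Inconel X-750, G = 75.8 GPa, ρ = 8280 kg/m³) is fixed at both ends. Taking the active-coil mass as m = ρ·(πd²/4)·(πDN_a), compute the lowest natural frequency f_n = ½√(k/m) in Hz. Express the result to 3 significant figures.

k = Gd⁴/(8D³N_a) = (75.8×10³)(5.4⁴)/(8·29.0³·8) = 41.292 N/mm = 41292 N/m
Wire length L = πDN_a = π·29.0·8 = 728.85 mm
m = ρ·(πd²/4)·L = 8280 × 22.902×10⁻⁶ m² × 0.72885 m = 0.13821 kg
f_n = ½√(k/m) = 0.5·√(41292/0.13821) = 0.5·√(2.9876e+05) = 273.3 Hz

273 Hz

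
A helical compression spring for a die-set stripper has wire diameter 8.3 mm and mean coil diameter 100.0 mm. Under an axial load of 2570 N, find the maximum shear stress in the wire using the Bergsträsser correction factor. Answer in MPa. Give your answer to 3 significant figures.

1270 MPa

Spring index C = D/d = 100.0/8.3 = 12.0482
K_B = (4C+2)/(4C−3) = 50.193/45.193 = 1.1106
τ₀ = 8FD/(πd³) = 8·2570·100.0/(π·8.3³) = 2.056e+06/1796.3 = 1144.6 MPa
τ_max = K·τ₀ = 1.1106 × 1144.6 = 1271.2 MPa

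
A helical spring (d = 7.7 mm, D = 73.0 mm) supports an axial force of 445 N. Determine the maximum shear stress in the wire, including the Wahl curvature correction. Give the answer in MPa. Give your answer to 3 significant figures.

Spring index C = D/d = 73.0/7.7 = 9.4805
K_W = (4C−1)/(4C−4) + 0.615/C = 36.922/33.922 + 0.0649 = 1.1533
τ₀ = 8FD/(πd³) = 8·445·73.0/(π·7.7³) = 259880/1434.2 = 181.2 MPa
τ_max = K·τ₀ = 1.1533 × 181.2 = 208.98 MPa

209 MPa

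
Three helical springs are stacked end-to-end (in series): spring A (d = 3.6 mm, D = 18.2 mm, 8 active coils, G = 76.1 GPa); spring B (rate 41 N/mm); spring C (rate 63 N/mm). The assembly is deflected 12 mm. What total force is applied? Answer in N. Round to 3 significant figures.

170 N

k_A = Gd⁴/(8D³N_a) = (76.1×10³)(3.6⁴)/(8·18.2³·8) = 33.128 N/mm
Series: 1/k_eq = 1/33.128 + 1/41 + 1/63 = 0.070449; k_eq = 14.195 N/mm
F = k_eq·δ = 14.195·12 = 170.34 N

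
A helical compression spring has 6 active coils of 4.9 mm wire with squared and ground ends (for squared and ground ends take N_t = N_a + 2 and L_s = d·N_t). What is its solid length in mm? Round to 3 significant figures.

squared and ground ends: N_t = N_a + 2 = 6 + 2 = 8
L_s = d·N_t = 4.9 × 8 = 39.2 mm

39.2 mm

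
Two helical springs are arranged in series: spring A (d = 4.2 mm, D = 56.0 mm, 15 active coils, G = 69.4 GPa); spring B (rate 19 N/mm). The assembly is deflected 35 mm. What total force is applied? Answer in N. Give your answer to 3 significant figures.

34.0 N

k_A = Gd⁴/(8D³N_a) = (69.4×10³)(4.2⁴)/(8·56.0³·15) = 1.0247 N/mm
Series: 1/k_eq = 1/1.0247 + 1/19 = 1.0285; k_eq = 0.9723 N/mm
F = k_eq·δ = 0.9723·35 = 34.03 N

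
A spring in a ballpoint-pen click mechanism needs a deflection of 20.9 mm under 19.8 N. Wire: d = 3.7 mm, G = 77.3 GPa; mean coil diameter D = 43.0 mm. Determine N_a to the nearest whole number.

Required rate k = F/δ = 19.8/20.9 = 0.94737 N/mm
N_a = Gd⁴/(8D³k) = (77.3×10³ × 3.7⁴)/(8 × 43.0³ × 0.94737)
    = 1.44873e+07 / 602579 = 24.04 → 24 coils

24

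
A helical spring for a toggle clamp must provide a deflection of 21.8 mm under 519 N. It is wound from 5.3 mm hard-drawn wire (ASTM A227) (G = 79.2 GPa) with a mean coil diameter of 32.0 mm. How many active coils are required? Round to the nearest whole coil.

10

Required rate k = F/δ = 519/21.8 = 23.807 N/mm
N_a = Gd⁴/(8D³k) = (79.2×10³ × 5.3⁴)/(8 × 32.0³ × 23.807)
    = 6.24926e+07 / 6.24095e+06 = 10.01 → 10 coils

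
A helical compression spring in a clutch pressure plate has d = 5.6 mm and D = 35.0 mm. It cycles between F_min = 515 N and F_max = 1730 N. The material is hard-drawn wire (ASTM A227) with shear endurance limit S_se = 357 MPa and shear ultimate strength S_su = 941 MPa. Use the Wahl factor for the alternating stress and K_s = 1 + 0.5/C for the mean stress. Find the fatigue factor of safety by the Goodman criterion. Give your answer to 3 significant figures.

C = D/d = 35.0/5.6 = 6.2500; K_W = (4C−1)/(4C−4)+0.615/C = 1.2413; K_s = 1+0.5/C = 1.0800
F_a = (F_max−F_min)/2 = 607.5 N; F_m = (F_max+F_min)/2 = 1122.5 N
τ_a = K_W·8F_aD/(πd³) = 1.2413 × 308.31 = 382.69 MPa
τ_m = K_s·8F_mD/(πd³) = 1.0800 × 569.68 = 615.25 MPa
Goodman: 1/n_f = τ_a/S_se + τ_m/S_su = 382.69/357 + 615.25/941 = 1.07197 + 0.65383 = 1.7258
n_f = 1/1.7258 = 0.5794

0.579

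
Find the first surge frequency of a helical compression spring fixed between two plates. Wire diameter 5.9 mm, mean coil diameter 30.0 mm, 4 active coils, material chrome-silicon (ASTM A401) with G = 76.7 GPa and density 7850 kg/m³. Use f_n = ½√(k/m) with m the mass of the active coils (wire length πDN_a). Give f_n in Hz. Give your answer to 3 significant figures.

k = Gd⁴/(8D³N_a) = (76.7×10³)(5.9⁴)/(8·30.0³·4) = 107.57 N/mm = 1.0757e+05 N/m
Wire length L = πDN_a = π·30.0·4 = 376.99 mm
m = ρ·(πd²/4)·L = 7850 × 27.34×10⁻⁶ m² × 0.37699 m = 0.080909 kg
f_n = ½√(k/m) = 0.5·√(1.0757e+05/0.080909) = 0.5·√(1.3295e+06) = 576.52 Hz

577 Hz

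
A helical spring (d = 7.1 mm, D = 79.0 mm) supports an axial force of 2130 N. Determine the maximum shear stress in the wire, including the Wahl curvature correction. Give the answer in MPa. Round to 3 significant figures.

Spring index C = D/d = 79.0/7.1 = 11.1268
K_W = (4C−1)/(4C−4) + 0.615/C = 43.507/40.507 + 0.0553 = 1.1293
τ₀ = 8FD/(πd³) = 8·2130·79.0/(π·7.1³) = 1.34616e+06/1124.4 = 1197.2 MPa
τ_max = K·τ₀ = 1.1293 × 1197.2 = 1352.1 MPa

1350 MPa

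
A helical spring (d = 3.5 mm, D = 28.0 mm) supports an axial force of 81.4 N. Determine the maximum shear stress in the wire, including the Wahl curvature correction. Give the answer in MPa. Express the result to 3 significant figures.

Spring index C = D/d = 28.0/3.5 = 8.0000
K_W = (4C−1)/(4C−4) + 0.615/C = 31.000/28.000 + 0.0769 = 1.1840
τ₀ = 8FD/(πd³) = 8·81.4·28.0/(π·3.5³) = 18233.6/134.7 = 135.37 MPa
τ_max = K·τ₀ = 1.1840 × 135.37 = 160.28 MPa

160 MPa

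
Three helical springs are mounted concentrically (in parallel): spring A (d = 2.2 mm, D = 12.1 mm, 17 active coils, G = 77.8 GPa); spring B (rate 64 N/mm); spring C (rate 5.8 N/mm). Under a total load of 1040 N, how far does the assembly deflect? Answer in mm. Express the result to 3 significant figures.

k_A = Gd⁴/(8D³N_a) = (77.8×10³)(2.2⁴)/(8·12.1³·17) = 7.5644 N/mm
Parallel: k_eq = 7.5644 + 64 + 5.8 = 77.364 N/mm
δ = F/k_eq = 1040/77.364 = 13.443 mm

13.4 mm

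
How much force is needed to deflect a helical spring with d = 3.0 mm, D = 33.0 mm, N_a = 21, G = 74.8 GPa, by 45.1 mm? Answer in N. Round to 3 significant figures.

k = Gd⁴/(8D³N_a) = (74.8×10³)(3.0⁴)/(8·33.0³·21) = 1.0035 N/mm
F = k·δ = 1.0035 × 45.1 = 45.26 N

45.3 N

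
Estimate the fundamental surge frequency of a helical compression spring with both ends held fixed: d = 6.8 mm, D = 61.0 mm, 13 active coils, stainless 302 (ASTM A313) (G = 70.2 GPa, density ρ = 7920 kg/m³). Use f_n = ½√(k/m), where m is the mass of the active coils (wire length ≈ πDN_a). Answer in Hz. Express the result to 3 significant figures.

k = Gd⁴/(8D³N_a) = (70.2×10³)(6.8⁴)/(8·61.0³·13) = 6.3584 N/mm = 6358.4 N/m
Wire length L = πDN_a = π·61.0·13 = 2491.3 mm
m = ρ·(πd²/4)·L = 7920 × 36.317×10⁻⁶ m² × 2.4913 m = 0.71657 kg
f_n = ½√(k/m) = 0.5·√(6358.4/0.71657) = 0.5·√(8873.5) = 47.1 Hz

47.1 Hz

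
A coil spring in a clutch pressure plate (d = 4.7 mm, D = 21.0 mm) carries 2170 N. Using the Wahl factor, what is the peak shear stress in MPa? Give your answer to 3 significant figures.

Spring index C = D/d = 21.0/4.7 = 4.4681
K_W = (4C−1)/(4C−4) + 0.615/C = 16.872/13.872 + 0.1376 = 1.3539
τ₀ = 8FD/(πd³) = 8·2170·21.0/(π·4.7³) = 364560/326.17 = 1117.7 MPa
τ_max = K·τ₀ = 1.3539 × 1117.7 = 1513.3 MPa

1510 MPa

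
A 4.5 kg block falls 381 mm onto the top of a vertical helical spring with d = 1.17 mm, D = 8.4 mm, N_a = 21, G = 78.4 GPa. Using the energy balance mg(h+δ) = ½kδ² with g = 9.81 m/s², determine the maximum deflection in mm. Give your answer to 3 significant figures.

184 mm

k = Gd⁴/(8D³N_a) = (78.4×10³)(1.17⁴)/(8·8.4³·21) = 1.4754 N/mm
W = mg = 4.5 × 9.81 = 44.145 N
½kδ² − Wδ − Wh = 0 → δ = (W + √(W² + 2kWh))/k
δ = (44.145 + √(1948.8 + 49630.5))/1.4754 = (44.145 + 227.11)/1.4754 = 183.85 mm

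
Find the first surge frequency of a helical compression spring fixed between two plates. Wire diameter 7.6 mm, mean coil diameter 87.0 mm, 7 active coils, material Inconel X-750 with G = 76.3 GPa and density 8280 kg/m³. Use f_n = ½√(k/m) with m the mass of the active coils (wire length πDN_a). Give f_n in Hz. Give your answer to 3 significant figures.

49.0 Hz

k = Gd⁴/(8D³N_a) = (76.3×10³)(7.6⁴)/(8·87.0³·7) = 6.9029 N/mm = 6902.9 N/m
Wire length L = πDN_a = π·87.0·7 = 1913.2 mm
m = ρ·(πd²/4)·L = 8280 × 45.365×10⁻⁶ m² × 1.9132 m = 0.71865 kg
f_n = ½√(k/m) = 0.5·√(6902.9/0.71865) = 0.5·√(9605.5) = 49.004 Hz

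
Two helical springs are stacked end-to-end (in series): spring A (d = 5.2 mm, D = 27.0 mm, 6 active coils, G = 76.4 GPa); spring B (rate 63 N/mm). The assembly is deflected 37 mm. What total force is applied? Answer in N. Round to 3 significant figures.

k_A = Gd⁴/(8D³N_a) = (76.4×10³)(5.2⁴)/(8·27.0³·6) = 59.125 N/mm
Series: 1/k_eq = 1/59.125 + 1/63 = 0.032786; k_eq = 30.501 N/mm
F = k_eq·δ = 30.501·37 = 1128.5 N

1130 N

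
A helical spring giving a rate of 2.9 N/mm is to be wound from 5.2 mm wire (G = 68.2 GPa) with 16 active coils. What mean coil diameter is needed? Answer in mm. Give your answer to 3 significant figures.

51.2 mm

D = (Gd⁴/(8N_a·k))^(1/3) = (68.2×10³·5.2⁴/(8·16·2.9))^(1/3)
  = (134335)^(1/3) = 51.2149 mm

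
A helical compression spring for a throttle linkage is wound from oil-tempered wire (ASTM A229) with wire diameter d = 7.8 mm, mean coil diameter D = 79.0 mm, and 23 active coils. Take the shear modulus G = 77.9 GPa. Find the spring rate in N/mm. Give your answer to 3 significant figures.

k = Gd⁴/(8D³N_a) = (77.9×10³ × 7.8⁴) / (8 × 79.0³ × 23)
  = 2.88347e+08 / 9.07192e+07 = 3.1785 N/mm

3.18 N/mm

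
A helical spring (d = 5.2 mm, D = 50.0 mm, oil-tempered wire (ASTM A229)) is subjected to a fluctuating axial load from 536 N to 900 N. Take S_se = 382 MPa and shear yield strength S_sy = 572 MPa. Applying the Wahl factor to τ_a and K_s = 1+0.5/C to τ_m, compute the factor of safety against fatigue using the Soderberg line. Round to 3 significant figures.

0.591

C = D/d = 50.0/5.2 = 9.6154; K_W = (4C−1)/(4C−4)+0.615/C = 1.1510; K_s = 1+0.5/C = 1.0520
F_a = (F_max−F_min)/2 = 182 N; F_m = (F_max+F_min)/2 = 718 N
τ_a = K_W·8F_aD/(πd³) = 1.1510 × 164.81 = 189.69 MPa
τ_m = K_s·8F_mD/(πd³) = 1.0520 × 650.17 = 683.98 MPa
Soderberg: 1/n_f = τ_a/S_se + τ_m/S_sy = 189.69/382 + 683.98/572 = 0.49658 + 1.19576 = 1.6923
n_f = 1/1.6923 = 0.5909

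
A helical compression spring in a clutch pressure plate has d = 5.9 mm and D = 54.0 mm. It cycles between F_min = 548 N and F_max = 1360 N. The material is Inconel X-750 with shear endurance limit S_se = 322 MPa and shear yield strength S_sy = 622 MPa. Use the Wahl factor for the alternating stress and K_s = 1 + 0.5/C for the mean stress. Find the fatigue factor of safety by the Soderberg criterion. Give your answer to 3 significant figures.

0.485

C = D/d = 54.0/5.9 = 9.1525; K_W = (4C−1)/(4C−4)+0.615/C = 1.1592; K_s = 1+0.5/C = 1.0546
F_a = (F_max−F_min)/2 = 406 N; F_m = (F_max+F_min)/2 = 954 N
τ_a = K_W·8F_aD/(πd³) = 1.1592 × 271.83 = 315.11 MPa
τ_m = K_s·8F_mD/(πd³) = 1.0546 × 638.74 = 673.64 MPa
Soderberg: 1/n_f = τ_a/S_se + τ_m/S_sy = 315.11/322 + 673.64/622 = 0.97859 + 1.08302 = 2.0616
n_f = 1/2.0616 = 0.4851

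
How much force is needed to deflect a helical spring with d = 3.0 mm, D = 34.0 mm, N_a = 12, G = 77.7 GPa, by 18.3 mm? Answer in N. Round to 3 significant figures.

k = Gd⁴/(8D³N_a) = (77.7×10³)(3.0⁴)/(8·34.0³·12) = 1.668 N/mm
F = k·δ = 1.668 × 18.3 = 30.525 N

30.5 N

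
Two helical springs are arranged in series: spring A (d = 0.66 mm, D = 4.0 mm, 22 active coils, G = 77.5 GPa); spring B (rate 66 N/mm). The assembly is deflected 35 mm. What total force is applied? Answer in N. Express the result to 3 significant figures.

44.8 N

k_A = Gd⁴/(8D³N_a) = (77.5×10³)(0.66⁴)/(8·4.0³·22) = 1.3055 N/mm
Series: 1/k_eq = 1/1.3055 + 1/66 = 0.78113; k_eq = 1.2802 N/mm
F = k_eq·δ = 1.2802·35 = 44.807 N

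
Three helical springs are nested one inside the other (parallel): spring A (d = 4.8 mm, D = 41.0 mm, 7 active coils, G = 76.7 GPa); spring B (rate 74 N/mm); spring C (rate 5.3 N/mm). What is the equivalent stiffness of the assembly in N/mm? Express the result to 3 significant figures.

89.8 N/mm

k_A = Gd⁴/(8D³N_a) = (76.7×10³)(4.8⁴)/(8·41.0³·7) = 10.549 N/mm
Parallel: k_eq = 10.549 + 74 + 5.3 = 89.849 N/mm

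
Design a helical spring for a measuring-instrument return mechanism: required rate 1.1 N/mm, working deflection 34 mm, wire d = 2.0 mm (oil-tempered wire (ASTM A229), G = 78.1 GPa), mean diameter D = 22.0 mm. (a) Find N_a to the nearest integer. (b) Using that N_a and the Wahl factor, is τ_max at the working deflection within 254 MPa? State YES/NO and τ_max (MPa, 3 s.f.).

(a) 13 coils; (b) NO, τ_max = 304 MPa

N_a = Gd⁴/(8D³k) = (78.1×10³)(2.0⁴)/(8·22.0³·1.1) = 13.34 → N_a = 13
Actual rate k = Gd⁴/(8D³·13) = 1.1284 N/mm
Working load F = kδ = 1.1284·34 = 38.366 N
C = 22.0/2.0 = 11.0000; K_W = (4C−1)/(4C−4)+0.615/C = 1.1309
τ_max = K_W·8FD/(πd³) = 1.1309·268.67 = 303.84 MPa
τ_max > 254 MPa → exceeds allowable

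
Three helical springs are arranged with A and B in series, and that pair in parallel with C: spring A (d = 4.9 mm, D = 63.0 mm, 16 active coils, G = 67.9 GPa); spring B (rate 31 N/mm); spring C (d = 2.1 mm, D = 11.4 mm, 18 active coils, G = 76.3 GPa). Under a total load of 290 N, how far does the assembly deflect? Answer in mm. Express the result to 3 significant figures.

35.7 mm

k_A = Gd⁴/(8D³N_a) = (67.9×10³)(4.9⁴)/(8·63.0³·16) = 1.223 N/mm
k_C = Gd⁴/(8D³N_a) = (76.3×10³)(2.1⁴)/(8·11.4³·18) = 6.9554 N/mm
Springs A,B series: k_AB = 1/(1/1.223+1/31) = 1.1766 N/mm; parallel with C: k_eq = 1.1766+6.9554 = 8.132 N/mm
δ = F/k_eq = 290/8.132 = 35.662 mm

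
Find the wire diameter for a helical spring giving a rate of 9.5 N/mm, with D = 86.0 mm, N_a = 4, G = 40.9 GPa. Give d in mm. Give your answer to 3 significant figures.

d = (8D³N_a·k / G)^(1/4) = (8·86.0³·4·9.5 / (40.9×10³))^0.25
  = (4727.7)^0.25 = 8.2920 mm

8.29 mm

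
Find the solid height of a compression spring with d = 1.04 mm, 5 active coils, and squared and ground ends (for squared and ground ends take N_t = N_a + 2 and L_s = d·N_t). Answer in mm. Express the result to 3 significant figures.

squared and ground ends: N_t = N_a + 2 = 5 + 2 = 7
L_s = d·N_t = 1.04 × 7 = 7.28 mm

7.28 mm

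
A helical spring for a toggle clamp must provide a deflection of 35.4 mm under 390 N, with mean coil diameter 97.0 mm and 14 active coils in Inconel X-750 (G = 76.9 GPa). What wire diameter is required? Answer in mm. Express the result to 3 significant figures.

11.0 mm

Required rate k = F/δ = 390/35.4 = 11.017 N/mm
d = (8D³N_a·k / G)^(1/4) = (8·97.0³·14·11.017 / (76.9×10³))^0.25
  = (14644)^0.25 = 11.0006 mm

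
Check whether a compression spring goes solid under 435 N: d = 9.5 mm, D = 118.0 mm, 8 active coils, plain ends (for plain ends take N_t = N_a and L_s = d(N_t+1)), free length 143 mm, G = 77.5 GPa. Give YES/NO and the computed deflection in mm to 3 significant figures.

k = Gd⁴/(8D³N_a) = (77.5×10³)(9.5⁴)/(8·118.0³·8) = 6.003 N/mm
N_t = 8; L_s = 9.5·9 = 85.5 mm; δ_solid = L₀ − L_s = 143 − 85.5 = 57.5 mm
δ = F/k = 435/6.003 = 72.463 mm
δ ≥ δ_solid → spring goes solid

YES, δ = 72.5 mm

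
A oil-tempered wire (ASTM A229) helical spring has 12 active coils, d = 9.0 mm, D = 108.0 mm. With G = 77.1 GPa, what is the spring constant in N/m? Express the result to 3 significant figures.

k = Gd⁴/(8D³N_a) = (77.1×10³ × 9.0⁴) / (8 × 108.0³ × 12)
  = 5.05853e+08 / 1.20932e+08 = 4.1829 N/mm = 4182.9 N/m

4180 N/m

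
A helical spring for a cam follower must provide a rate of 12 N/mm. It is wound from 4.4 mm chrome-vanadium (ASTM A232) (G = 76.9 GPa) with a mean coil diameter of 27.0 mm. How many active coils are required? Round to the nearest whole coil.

N_a = Gd⁴/(8D³k) = (76.9×10³ × 4.4⁴)/(8 × 27.0³ × 12)
    = 2.88229e+07 / 1.88957e+06 = 15.25 → 15 coils

15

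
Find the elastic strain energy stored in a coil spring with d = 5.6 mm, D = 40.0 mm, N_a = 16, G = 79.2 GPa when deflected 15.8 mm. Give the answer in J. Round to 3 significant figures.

k = Gd⁴/(8D³N_a) = (79.2×10³)(5.6⁴)/(8·40.0³·16) = 9.508 N/mm
U = ½kδ² = 0.5 × 9.508 × 15.8² = 1186.8 N·mm = 1.1868 J

1.19 J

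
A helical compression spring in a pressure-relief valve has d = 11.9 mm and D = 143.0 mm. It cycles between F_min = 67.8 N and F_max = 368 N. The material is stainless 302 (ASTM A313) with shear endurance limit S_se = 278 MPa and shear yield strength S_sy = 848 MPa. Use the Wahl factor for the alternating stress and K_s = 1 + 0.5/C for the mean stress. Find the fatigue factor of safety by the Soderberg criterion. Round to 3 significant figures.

C = D/d = 143.0/11.9 = 12.0168; K_W = (4C−1)/(4C−4)+0.615/C = 1.1193; K_s = 1+0.5/C = 1.0416
F_a = (F_max−F_min)/2 = 150.1 N; F_m = (F_max+F_min)/2 = 217.9 N
τ_a = K_W·8F_aD/(πd³) = 1.1193 × 32.435 = 36.303 MPa
τ_m = K_s·8F_mD/(πd³) = 1.0416 × 47.086 = 49.045 MPa
Soderberg: 1/n_f = τ_a/S_se + τ_m/S_sy = 36.303/278 + 49.045/848 = 0.13059 + 0.05784 = 0.18842
n_f = 1/0.18842 = 5.307

5.31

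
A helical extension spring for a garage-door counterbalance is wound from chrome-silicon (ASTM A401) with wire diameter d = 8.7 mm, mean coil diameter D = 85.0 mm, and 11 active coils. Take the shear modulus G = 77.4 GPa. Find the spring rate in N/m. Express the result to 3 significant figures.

8200 N/m

k = Gd⁴/(8D³N_a) = (77.4×10³ × 8.7⁴) / (8 × 85.0³ × 11)
  = 4.43423e+08 / 5.4043e+07 = 8.205 N/mm = 8205 N/m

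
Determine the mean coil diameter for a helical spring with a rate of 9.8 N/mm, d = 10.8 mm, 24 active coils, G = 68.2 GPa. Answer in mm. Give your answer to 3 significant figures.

79.0 mm

D = (Gd⁴/(8N_a·k))^(1/3) = (68.2×10³·10.8⁴/(8·24·9.8))^(1/3)
  = (493119)^(1/3) = 79.0043 mm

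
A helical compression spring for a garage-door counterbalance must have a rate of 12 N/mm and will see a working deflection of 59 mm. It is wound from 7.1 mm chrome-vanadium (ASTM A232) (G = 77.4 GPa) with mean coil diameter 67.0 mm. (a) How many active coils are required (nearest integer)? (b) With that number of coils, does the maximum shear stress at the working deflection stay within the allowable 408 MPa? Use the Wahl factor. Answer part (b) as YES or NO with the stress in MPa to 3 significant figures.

N_a = Gd⁴/(8D³k) = (77.4×10³)(7.1⁴)/(8·67.0³·12) = 6.812 → N_a = 7
Actual rate k = Gd⁴/(8D³·7) = 11.678 N/mm
Working load F = kδ = 11.678·59 = 688.99 N
C = 67.0/7.1 = 9.4366; K_W = (4C−1)/(4C−4)+0.615/C = 1.1541
τ_max = K_W·8FD/(πd³) = 1.1541·328.44 = 379.04 MPa
τ_max ≤ 408 MPa → acceptable

(a) 7 coils; (b) YES, τ_max = 379 MPa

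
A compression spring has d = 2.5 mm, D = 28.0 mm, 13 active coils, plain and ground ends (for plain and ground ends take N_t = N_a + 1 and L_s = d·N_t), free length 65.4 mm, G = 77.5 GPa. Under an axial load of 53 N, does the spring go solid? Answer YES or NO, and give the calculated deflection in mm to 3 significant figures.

k = Gd⁴/(8D³N_a) = (77.5×10³)(2.5⁴)/(8·28.0³·13) = 1.326 N/mm
N_t = 14; L_s = 2.5·14 = 35 mm; δ_solid = L₀ − L_s = 65.4 − 35 = 30.4 mm
δ = F/k = 53/1.326 = 39.969 mm
δ ≥ δ_solid → spring goes solid

YES, δ = 40.0 mm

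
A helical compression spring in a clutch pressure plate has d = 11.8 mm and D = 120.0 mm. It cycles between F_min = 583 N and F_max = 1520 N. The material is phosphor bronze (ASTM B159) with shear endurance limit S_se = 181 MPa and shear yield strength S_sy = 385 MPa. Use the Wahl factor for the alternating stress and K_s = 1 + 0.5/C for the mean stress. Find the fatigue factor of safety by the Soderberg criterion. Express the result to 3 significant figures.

C = D/d = 120.0/11.8 = 10.1695; K_W = (4C−1)/(4C−4)+0.615/C = 1.1423; K_s = 1+0.5/C = 1.0492
F_a = (F_max−F_min)/2 = 468.5 N; F_m = (F_max+F_min)/2 = 1051.5 N
τ_a = K_W·8F_aD/(πd³) = 1.1423 × 87.133 = 99.53 MPa
τ_m = K_s·8F_mD/(πd³) = 1.0492 × 195.56 = 205.18 MPa
Soderberg: 1/n_f = τ_a/S_se + τ_m/S_sy = 99.53/181 + 205.18/385 = 0.54989 + 0.53293 = 1.0828
n_f = 1/1.0828 = 0.9235

0.924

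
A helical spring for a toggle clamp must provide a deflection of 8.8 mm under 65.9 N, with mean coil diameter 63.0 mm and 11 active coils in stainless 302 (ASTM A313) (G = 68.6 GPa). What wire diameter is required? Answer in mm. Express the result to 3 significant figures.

Required rate k = F/δ = 65.9/8.8 = 7.4886 N/mm
d = (8D³N_a·k / G)^(1/4) = (8·63.0³·11·7.4886 / (68.6×10³))^0.25
  = (2402.1)^0.25 = 7.0008 mm

7.00 mm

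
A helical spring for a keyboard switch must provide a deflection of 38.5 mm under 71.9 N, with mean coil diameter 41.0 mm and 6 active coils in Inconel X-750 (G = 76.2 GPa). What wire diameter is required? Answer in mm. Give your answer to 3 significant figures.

3.00 mm

Required rate k = F/δ = 71.9/38.5 = 1.8675 N/mm
d = (8D³N_a·k / G)^(1/4) = (8·41.0³·6·1.8675 / (76.2×10³))^0.25
  = (81.079)^0.25 = 3.0007 mm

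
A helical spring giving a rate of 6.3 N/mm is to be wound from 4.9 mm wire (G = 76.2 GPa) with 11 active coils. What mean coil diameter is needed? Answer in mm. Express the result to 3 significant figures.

43.0 mm

D = (Gd⁴/(8N_a·k))^(1/3) = (76.2×10³·4.9⁴/(8·11·6.3))^(1/3)
  = (79234.8)^(1/3) = 42.9509 mm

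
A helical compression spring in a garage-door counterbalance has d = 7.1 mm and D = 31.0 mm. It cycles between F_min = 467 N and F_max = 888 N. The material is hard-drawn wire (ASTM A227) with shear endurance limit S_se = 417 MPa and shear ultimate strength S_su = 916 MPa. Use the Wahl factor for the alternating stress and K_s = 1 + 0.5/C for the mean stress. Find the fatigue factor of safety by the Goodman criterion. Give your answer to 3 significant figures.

C = D/d = 31.0/7.1 = 4.3662; K_W = (4C−1)/(4C−4)+0.615/C = 1.3637; K_s = 1+0.5/C = 1.1145
F_a = (F_max−F_min)/2 = 210.5 N; F_m = (F_max+F_min)/2 = 677.5 N
τ_a = K_W·8F_aD/(πd³) = 1.3637 × 46.428 = 63.312 MPa
τ_m = K_s·8F_mD/(πd³) = 1.1145 × 149.43 = 166.54 MPa
Goodman: 1/n_f = τ_a/S_se + τ_m/S_su = 63.312/417 + 166.54/916 = 0.15183 + 0.18181 = 0.33364
n_f = 1/0.33364 = 2.997

3.00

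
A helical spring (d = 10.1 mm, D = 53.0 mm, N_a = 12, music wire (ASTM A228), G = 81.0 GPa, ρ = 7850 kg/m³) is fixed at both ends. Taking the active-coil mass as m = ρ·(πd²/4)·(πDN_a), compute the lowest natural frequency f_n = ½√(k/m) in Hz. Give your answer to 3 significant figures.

108 Hz

k = Gd⁴/(8D³N_a) = (81.0×10³)(10.1⁴)/(8·53.0³·12) = 58.976 N/mm = 58976 N/m
Wire length L = πDN_a = π·53.0·12 = 1998.1 mm
m = ρ·(πd²/4)·L = 7850 × 80.118×10⁻⁶ m² × 1.9981 m = 1.2566 kg
f_n = ½√(k/m) = 0.5·√(58976/1.2566) = 0.5·√(46931) = 108.32 Hz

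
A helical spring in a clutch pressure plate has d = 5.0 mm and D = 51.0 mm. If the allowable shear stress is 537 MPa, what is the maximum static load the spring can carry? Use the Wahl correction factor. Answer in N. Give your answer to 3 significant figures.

453 N

C = D/d = 51.0/5.0 = 10.2000
K_W = (4C−1)/(4C−4) + 0.615/C = 39.800/36.800 + 0.0603 = 1.1418
τ_max = K·8FD/(πd³) → F_max = τ_allow·πd³/(8DK)
F_max = 537·π·5.0³/(8·51.0·1.1418) = 2.1088e+05/465.86 = 452.67 N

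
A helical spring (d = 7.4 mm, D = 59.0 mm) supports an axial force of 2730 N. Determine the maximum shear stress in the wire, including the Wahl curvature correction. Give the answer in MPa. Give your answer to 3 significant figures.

1200 MPa

Spring index C = D/d = 59.0/7.4 = 7.9730
K_W = (4C−1)/(4C−4) + 0.615/C = 30.892/27.892 + 0.0771 = 1.1847
τ₀ = 8FD/(πd³) = 8·2730·59.0/(π·7.4³) = 1.28856e+06/1273 = 1012.2 MPa
τ_max = K·τ₀ = 1.1847 × 1012.2 = 1199.1 MPa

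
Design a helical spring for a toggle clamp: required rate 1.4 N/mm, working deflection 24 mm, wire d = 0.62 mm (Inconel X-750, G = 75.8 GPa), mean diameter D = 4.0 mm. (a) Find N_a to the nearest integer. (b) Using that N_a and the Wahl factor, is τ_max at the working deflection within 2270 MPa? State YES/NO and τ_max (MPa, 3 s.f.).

(a) 16 coils; (b) YES, τ_max = 1730 MPa

N_a = Gd⁴/(8D³k) = (75.8×10³)(0.62⁴)/(8·4.0³·1.4) = 15.63 → N_a = 16
Actual rate k = Gd⁴/(8D³·16) = 1.3672 N/mm
Working load F = kδ = 1.3672·24 = 32.814 N
C = 4.0/0.62 = 6.4516; K_W = (4C−1)/(4C−4)+0.615/C = 1.2329
τ_max = K_W·8FD/(πd³) = 1.2329·1402.4 = 1729.1 MPa
τ_max ≤ 2270 MPa → acceptable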